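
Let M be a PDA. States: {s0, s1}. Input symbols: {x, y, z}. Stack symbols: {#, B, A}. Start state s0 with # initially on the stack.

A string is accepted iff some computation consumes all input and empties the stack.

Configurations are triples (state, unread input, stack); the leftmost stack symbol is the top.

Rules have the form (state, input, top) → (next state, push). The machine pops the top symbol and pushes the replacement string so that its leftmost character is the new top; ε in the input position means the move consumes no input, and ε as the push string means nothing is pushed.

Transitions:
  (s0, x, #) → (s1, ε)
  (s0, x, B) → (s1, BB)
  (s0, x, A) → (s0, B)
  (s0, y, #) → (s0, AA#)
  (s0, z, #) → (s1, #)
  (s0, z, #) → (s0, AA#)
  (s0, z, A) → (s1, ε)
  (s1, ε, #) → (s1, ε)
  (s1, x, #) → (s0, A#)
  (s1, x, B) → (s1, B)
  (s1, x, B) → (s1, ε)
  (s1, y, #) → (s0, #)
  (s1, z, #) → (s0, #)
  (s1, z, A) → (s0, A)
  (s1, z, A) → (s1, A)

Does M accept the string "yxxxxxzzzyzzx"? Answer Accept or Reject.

One accepting computation: (s0, yxxxxxzzzyzzx, #) ⊢ (s0, xxxxxzzzyzzx, AA#) ⊢ (s0, xxxxzzzyzzx, BA#) ⊢ (s1, xxxzzzyzzx, BBA#) ⊢ (s1, xxzzzyzzx, BBA#) ⊢ (s1, xzzzyzzx, BA#) ⊢ (s1, zzzyzzx, A#) ⊢ (s1, zzyzzx, A#) ⊢ (s0, zyzzx, A#) ⊢ (s1, yzzx, #) ⊢ (s0, zzx, #) ⊢ (s1, zx, #) ⊢ (s0, x, #) ⊢ (s1, ε, ε)
All input consumed and the stack is empty.

Accept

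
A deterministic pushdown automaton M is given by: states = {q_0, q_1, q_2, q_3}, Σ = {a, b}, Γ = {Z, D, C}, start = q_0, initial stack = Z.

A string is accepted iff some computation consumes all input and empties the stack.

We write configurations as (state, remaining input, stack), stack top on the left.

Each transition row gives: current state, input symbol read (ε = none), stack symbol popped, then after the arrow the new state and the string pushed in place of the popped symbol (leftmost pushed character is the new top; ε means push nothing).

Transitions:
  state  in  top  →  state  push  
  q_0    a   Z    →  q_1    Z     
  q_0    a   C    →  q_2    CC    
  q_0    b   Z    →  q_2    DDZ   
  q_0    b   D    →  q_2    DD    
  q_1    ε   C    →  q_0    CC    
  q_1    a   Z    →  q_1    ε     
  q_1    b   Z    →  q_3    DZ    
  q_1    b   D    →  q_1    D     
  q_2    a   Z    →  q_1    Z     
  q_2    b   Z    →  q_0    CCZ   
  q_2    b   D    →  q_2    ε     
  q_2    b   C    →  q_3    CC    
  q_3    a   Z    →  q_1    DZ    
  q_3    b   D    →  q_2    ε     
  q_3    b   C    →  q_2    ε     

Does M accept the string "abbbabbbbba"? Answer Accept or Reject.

(q_0, abbbabbbbba, Z)
  read a, top Z: go to q_1, push Z → (q_1, bbbabbbbba, Z)
  read b, top Z: go to q_3, push DZ → (q_3, bbabbbbba, DZ)
  read b, top D: go to q_2, push ε → (q_2, babbbbba, Z)
  read b, top Z: go to q_0, push CCZ → (q_0, abbbbba, CCZ)
  read a, top C: go to q_2, push CC → (q_2, bbbbba, CCCZ)
  read b, top C: go to q_3, push CC → (q_3, bbbba, CCCCZ)
  read b, top C: go to q_2, push ε → (q_2, bbba, CCCZ)
  read b, top C: go to q_3, push CC → (q_3, bba, CCCCZ)
  read b, top C: go to q_2, push ε → (q_2, ba, CCCZ)
  read b, top C: go to q_3, push CC → (q_3, a, CCCCZ)
No transition applies at (q_3, a, CCCCZ); input not fully consumed.

Reject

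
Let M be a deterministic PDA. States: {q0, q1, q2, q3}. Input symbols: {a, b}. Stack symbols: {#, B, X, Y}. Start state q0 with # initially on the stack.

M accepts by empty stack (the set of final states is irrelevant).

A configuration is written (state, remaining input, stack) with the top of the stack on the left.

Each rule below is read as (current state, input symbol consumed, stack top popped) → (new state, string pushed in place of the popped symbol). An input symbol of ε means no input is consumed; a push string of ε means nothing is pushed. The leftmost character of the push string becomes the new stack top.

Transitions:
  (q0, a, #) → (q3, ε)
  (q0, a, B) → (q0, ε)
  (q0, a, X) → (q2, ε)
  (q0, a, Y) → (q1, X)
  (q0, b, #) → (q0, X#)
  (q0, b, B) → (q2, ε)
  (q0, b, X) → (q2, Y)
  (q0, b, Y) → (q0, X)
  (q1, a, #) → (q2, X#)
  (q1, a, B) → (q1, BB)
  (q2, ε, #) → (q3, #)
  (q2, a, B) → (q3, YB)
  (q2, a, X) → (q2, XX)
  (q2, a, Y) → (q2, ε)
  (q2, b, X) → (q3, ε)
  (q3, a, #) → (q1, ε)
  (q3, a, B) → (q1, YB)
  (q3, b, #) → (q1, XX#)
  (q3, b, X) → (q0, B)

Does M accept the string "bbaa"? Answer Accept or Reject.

(q0, bbaa, #) ⊢ (q0, baa, X#) ⊢ (q2, aa, Y#) ⊢ (q2, a, #) ⊢ (q3, a, #) ⊢ (q1, ε, ε)
All input consumed and the stack is empty.

Accept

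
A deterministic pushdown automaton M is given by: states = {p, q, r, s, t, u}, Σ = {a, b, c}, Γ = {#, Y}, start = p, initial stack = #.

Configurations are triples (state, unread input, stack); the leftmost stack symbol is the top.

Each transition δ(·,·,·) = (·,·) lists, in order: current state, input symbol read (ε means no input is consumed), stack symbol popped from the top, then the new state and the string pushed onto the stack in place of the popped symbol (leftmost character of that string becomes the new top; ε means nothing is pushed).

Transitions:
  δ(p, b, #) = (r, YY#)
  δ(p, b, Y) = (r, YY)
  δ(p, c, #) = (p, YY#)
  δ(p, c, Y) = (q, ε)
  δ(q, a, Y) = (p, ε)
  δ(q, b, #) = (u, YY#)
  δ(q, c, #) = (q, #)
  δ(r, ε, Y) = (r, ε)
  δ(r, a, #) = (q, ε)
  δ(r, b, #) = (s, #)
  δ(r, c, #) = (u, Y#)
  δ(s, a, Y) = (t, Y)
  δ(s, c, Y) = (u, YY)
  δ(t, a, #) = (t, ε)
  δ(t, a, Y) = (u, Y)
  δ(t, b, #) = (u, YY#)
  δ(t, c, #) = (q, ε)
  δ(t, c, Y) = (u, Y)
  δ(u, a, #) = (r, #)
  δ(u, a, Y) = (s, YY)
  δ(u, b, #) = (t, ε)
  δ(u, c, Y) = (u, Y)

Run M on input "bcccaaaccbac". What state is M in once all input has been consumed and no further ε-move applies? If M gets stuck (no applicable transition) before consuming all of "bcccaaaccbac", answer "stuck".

stuck

(p, bcccaaaccbac, #) ⊢ (r, cccaaaccbac, YY#) ⊢ (r, cccaaaccbac, Y#) ⊢ (r, cccaaaccbac, #) ⊢ (u, ccaaaccbac, Y#) ⊢ (u, caaaccbac, Y#) ⊢ (u, aaaccbac, Y#) ⊢ (s, aaccbac, YY#) ⊢ (t, accbac, YY#) ⊢ (u, ccbac, YY#) ⊢ (u, cbac, YY#) ⊢ (u, bac, YY#)
No transition for (u, b, top Y); M blocks with input bac remaining.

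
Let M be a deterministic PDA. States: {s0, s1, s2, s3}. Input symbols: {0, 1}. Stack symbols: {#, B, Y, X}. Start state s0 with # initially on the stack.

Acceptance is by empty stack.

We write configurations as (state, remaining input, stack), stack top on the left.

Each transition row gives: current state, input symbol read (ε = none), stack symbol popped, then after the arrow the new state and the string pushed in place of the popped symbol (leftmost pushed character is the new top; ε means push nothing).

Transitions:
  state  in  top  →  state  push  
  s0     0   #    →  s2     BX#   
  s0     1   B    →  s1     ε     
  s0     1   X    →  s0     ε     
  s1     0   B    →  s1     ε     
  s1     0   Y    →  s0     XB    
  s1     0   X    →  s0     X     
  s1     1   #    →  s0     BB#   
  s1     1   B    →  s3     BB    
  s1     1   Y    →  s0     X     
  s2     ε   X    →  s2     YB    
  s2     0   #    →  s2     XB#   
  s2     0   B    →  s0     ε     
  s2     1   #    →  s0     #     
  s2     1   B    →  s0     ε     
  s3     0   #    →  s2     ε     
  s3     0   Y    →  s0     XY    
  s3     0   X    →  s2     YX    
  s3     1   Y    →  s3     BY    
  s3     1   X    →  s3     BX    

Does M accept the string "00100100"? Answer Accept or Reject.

Reject

(s0, 00100100, #) ⊢ (s2, 0100100, BX#) ⊢ (s0, 100100, X#) ⊢ (s0, 00100, #) ⊢ (s2, 0100, BX#) ⊢ (s0, 100, X#) ⊢ (s0, 00, #) ⊢ (s2, 0, BX#) ⊢ (s0, ε, X#)
All input consumed; stack is X#, not empty, and no further ε-move applies.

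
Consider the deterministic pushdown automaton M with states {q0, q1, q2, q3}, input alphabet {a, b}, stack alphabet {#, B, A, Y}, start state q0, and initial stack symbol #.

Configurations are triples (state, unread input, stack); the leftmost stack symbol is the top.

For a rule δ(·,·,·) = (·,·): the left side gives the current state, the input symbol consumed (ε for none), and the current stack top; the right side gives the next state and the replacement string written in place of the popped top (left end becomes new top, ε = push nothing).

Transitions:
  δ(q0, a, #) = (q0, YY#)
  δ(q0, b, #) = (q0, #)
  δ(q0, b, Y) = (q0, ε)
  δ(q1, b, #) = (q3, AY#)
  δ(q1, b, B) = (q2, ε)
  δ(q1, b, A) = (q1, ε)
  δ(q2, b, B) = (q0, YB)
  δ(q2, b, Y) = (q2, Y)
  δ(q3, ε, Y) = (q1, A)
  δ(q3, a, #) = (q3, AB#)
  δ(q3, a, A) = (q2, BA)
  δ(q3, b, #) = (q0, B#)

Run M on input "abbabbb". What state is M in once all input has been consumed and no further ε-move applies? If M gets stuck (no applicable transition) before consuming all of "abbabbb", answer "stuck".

q0

(q0, abbabbb, #) ⊢ (q0, bbabbb, YY#) ⊢ (q0, babbb, Y#) ⊢ (q0, abbb, #) ⊢ (q0, bbb, YY#) ⊢ (q0, bb, Y#) ⊢ (q0, b, #) ⊢ (q0, ε, #)
All input consumed; M is in state q0.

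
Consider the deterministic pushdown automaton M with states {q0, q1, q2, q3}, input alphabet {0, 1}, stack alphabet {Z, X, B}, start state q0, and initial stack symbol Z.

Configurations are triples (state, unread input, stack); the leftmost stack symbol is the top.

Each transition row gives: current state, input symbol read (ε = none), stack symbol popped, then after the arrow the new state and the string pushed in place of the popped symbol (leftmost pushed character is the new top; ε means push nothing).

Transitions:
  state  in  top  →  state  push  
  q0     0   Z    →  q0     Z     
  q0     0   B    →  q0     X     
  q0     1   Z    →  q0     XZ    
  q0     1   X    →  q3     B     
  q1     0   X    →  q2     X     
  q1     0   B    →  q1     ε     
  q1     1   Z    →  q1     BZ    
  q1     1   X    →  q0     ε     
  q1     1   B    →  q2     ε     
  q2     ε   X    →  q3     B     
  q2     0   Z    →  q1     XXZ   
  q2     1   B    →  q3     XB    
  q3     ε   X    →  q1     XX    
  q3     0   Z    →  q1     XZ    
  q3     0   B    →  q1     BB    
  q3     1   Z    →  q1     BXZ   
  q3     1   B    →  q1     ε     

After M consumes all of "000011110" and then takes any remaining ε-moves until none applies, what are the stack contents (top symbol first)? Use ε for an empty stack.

(q0, 000011110, Z) ⊢ (q0, 00011110, Z) ⊢ (q0, 0011110, Z) ⊢ (q0, 011110, Z) ⊢ (q0, 11110, Z) ⊢ (q0, 1110, XZ) ⊢ (q3, 110, BZ) ⊢ (q1, 10, Z) ⊢ (q1, 0, BZ) ⊢ (q1, ε, Z)
All input consumed in state q1 with stack Z.

Z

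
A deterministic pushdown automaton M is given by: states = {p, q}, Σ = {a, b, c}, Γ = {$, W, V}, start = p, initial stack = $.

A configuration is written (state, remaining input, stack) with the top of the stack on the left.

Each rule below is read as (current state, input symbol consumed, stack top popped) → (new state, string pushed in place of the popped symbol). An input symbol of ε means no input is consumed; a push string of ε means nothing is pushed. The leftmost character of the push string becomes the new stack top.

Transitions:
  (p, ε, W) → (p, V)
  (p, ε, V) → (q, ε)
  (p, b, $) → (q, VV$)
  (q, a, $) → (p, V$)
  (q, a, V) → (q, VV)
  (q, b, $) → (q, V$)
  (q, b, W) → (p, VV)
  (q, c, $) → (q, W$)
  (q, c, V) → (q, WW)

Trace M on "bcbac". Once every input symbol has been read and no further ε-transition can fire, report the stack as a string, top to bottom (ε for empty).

WWVWV$

(p, bcbac, $) ⊢ (q, cbac, VV$) ⊢ (q, bac, WWV$) ⊢ (p, ac, VVWV$) ⊢ (q, ac, VWV$) ⊢ (q, c, VVWV$) ⊢ (q, ε, WWVWV$)
All input consumed in state q with stack WWVWV$.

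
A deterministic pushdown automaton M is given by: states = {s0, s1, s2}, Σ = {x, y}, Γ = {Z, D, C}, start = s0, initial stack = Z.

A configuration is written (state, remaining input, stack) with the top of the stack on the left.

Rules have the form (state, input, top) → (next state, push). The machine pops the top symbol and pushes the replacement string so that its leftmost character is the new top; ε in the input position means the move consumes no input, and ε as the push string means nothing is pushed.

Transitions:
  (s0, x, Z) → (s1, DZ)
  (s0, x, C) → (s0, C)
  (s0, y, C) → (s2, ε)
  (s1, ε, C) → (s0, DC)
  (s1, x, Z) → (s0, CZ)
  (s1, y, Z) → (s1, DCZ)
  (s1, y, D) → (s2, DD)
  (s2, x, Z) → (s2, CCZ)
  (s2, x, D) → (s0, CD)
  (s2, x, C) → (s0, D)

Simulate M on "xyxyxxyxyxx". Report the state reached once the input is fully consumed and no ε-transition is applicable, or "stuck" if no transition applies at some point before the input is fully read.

(s0, xyxyxxyxyxx, Z)
  read x, top Z: go to s1, push DZ → (s1, yxyxxyxyxx, DZ)
  read y, top D: go to s2, push DD → (s2, xyxxyxyxx, DDZ)
  read x, top D: go to s0, push CD → (s0, yxxyxyxx, CDDZ)
  read y, top C: go to s2, push ε → (s2, xxyxyxx, DDZ)
  read x, top D: go to s0, push CD → (s0, xyxyxx, CDDZ)
  read x, top C: go to s0, push C → (s0, yxyxx, CDDZ)
  read y, top C: go to s2, push ε → (s2, xyxx, DDZ)
  read x, top D: go to s0, push CD → (s0, yxx, CDDZ)
  read y, top C: go to s2, push ε → (s2, xx, DDZ)
  read x, top D: go to s0, push CD → (s0, x, CDDZ)
  read x, top C: go to s0, push C → (s0, ε, CDDZ)
All input consumed; M is in state s0.

s0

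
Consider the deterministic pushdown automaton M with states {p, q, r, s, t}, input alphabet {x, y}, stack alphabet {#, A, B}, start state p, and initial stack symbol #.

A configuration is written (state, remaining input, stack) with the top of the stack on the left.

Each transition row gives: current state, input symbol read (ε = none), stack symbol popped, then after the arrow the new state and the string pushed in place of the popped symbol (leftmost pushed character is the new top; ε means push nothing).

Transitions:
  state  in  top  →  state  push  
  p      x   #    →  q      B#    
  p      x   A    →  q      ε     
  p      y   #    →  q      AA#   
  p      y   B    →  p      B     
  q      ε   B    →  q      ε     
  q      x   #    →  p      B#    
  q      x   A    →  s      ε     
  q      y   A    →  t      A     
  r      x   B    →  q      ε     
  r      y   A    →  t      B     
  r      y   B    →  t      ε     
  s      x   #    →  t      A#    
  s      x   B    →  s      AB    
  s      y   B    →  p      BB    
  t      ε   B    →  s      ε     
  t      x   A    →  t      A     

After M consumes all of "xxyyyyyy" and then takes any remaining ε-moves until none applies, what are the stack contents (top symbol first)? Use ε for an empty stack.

B#

(p, xxyyyyyy, #) ⊢ (q, xyyyyyy, B#) ⊢ (q, xyyyyyy, #) ⊢ (p, yyyyyy, B#) ⊢ (p, yyyyy, B#) ⊢ (p, yyyy, B#) ⊢ (p, yyy, B#) ⊢ (p, yy, B#) ⊢ (p, y, B#) ⊢ (p, ε, B#)
All input consumed in state p with stack B#.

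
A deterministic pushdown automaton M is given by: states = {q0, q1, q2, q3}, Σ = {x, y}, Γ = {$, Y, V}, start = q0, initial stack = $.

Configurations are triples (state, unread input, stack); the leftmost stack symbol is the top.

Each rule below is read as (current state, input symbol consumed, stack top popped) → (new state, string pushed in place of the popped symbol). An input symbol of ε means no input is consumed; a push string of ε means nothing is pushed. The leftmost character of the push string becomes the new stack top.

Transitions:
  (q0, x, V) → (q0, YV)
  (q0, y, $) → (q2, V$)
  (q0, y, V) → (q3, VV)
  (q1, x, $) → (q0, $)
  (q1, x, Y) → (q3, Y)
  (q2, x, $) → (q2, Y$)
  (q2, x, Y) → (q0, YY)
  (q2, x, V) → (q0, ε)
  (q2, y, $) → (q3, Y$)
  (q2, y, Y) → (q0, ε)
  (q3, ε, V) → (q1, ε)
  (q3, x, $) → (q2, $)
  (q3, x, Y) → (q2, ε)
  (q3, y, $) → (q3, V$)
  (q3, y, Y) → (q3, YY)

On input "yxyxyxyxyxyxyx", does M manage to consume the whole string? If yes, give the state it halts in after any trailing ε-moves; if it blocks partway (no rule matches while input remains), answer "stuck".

(q0, yxyxyxyxyxyxyx, $) ⊢ (q2, xyxyxyxyxyxyx, V$) ⊢ (q0, yxyxyxyxyxyx, $) ⊢ (q2, xyxyxyxyxyx, V$) ⊢ (q0, yxyxyxyxyx, $) ⊢ (q2, xyxyxyxyx, V$) ⊢ (q0, yxyxyxyx, $) ⊢ (q2, xyxyxyx, V$) ⊢ (q0, yxyxyx, $) ⊢ (q2, xyxyx, V$) ⊢ (q0, yxyx, $) ⊢ (q2, xyx, V$) ⊢ (q0, yx, $) ⊢ (q2, x, V$) ⊢ (q0, ε, $)
All input consumed; M is in state q0.

q0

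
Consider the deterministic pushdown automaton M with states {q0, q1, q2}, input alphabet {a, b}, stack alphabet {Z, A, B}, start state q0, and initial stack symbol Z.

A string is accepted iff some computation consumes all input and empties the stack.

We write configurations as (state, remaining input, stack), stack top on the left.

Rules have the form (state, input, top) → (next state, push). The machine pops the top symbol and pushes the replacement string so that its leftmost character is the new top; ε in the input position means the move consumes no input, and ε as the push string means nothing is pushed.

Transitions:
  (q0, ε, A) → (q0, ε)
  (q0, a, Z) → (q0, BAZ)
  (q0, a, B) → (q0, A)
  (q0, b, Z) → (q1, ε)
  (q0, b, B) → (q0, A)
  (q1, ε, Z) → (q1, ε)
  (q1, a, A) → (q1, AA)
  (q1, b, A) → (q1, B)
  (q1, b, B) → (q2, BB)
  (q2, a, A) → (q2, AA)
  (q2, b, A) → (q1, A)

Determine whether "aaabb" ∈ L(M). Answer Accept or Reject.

Accept

(q0, aaabb, Z)
  read a, top Z: go to q0, push BAZ → (q0, aabb, BAZ)
  read a, top B: go to q0, push A → (q0, abb, AAZ)
  ε-move, top A: go to q0, push ε → (q0, abb, AZ)
  ε-move, top A: go to q0, push ε → (q0, abb, Z)
  read a, top Z: go to q0, push BAZ → (q0, bb, BAZ)
  read b, top B: go to q0, push A → (q0, b, AAZ)
  ε-move, top A: go to q0, push ε → (q0, b, AZ)
  ε-move, top A: go to q0, push ε → (q0, b, Z)
  read b, top Z: go to q1, push ε → (q1, ε, ε)
All input consumed and the stack is empty.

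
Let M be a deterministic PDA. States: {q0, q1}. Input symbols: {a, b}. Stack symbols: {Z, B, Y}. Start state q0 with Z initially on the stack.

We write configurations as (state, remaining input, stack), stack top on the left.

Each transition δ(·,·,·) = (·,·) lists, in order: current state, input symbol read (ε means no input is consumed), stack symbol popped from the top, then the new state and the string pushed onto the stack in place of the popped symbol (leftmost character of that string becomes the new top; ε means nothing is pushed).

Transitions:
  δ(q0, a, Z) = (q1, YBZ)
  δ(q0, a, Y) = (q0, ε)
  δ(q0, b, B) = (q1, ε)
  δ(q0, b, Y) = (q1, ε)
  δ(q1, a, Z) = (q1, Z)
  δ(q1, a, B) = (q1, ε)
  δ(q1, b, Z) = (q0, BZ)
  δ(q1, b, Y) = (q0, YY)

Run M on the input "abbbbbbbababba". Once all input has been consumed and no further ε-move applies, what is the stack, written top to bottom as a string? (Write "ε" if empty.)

(q0, abbbbbbbababba, Z)
  read a, top Z: go to q1, push YBZ → (q1, bbbbbbbababba, YBZ)
  read b, top Y: go to q0, push YY → (q0, bbbbbbababba, YYBZ)
  read b, top Y: go to q1, push ε → (q1, bbbbbababba, YBZ)
  read b, top Y: go to q0, push YY → (q0, bbbbababba, YYBZ)
  read b, top Y: go to q1, push ε → (q1, bbbababba, YBZ)
  read b, top Y: go to q0, push YY → (q0, bbababba, YYBZ)
  read b, top Y: go to q1, push ε → (q1, bababba, YBZ)
  read b, top Y: go to q0, push YY → (q0, ababba, YYBZ)
  read a, top Y: go to q0, push ε → (q0, babba, YBZ)
  read b, top Y: go to q1, push ε → (q1, abba, BZ)
  read a, top B: go to q1, push ε → (q1, bba, Z)
  read b, top Z: go to q0, push BZ → (q0, ba, BZ)
  read b, top B: go to q1, push ε → (q1, a, Z)
  read a, top Z: go to q1, push Z → (q1, ε, Z)
All input consumed in state q1 with stack Z.

Z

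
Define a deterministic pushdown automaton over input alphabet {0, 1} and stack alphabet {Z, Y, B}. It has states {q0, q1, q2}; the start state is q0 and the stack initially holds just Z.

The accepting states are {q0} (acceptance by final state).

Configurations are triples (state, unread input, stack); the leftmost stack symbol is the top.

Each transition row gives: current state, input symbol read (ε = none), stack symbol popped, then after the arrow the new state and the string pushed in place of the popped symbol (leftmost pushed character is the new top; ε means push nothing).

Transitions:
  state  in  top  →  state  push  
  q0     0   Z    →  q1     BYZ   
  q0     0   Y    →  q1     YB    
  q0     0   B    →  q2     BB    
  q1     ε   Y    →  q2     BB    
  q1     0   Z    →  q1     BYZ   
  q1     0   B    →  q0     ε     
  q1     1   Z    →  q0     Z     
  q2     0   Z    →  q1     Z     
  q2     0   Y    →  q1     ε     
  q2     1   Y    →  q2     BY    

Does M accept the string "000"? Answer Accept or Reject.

(q0, 000, Z)
  read 0, top Z: go to q1, push BYZ → (q1, 00, BYZ)
  read 0, top B: go to q0, push ε → (q0, 0, YZ)
  read 0, top Y: go to q1, push YB → (q1, ε, YBZ)
  ε-move, top Y: go to q2, push BB → (q2, ε, BBBZ)
All input consumed; state q2 ∉ F and no further ε-move applies.

Reject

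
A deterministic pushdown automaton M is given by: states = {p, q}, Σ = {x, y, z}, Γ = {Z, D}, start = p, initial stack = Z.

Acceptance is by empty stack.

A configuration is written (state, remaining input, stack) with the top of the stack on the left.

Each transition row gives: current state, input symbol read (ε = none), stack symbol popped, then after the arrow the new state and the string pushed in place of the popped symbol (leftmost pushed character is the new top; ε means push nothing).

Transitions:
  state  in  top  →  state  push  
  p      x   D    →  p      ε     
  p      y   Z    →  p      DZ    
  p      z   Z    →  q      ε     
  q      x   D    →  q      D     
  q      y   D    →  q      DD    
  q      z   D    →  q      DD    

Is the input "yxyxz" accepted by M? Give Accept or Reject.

(p, yxyxz, Z) ⊢ (p, xyxz, DZ) ⊢ (p, yxz, Z) ⊢ (p, xz, DZ) ⊢ (p, z, Z) ⊢ (q, ε, ε)
All input consumed and the stack is empty.

Accept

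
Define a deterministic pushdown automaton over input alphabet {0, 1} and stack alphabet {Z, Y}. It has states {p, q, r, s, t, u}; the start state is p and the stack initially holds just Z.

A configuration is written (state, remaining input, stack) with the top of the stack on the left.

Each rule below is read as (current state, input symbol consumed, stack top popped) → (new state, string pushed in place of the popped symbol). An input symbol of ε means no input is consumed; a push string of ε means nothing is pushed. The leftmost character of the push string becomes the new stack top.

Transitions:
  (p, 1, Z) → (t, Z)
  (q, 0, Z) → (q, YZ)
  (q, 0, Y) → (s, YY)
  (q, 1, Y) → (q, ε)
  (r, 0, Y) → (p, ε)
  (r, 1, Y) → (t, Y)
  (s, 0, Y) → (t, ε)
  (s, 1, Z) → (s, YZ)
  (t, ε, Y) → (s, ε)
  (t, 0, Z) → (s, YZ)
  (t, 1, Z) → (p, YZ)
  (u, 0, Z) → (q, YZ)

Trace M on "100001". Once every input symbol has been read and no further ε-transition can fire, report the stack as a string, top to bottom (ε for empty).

(p, 100001, Z) ⊢ (t, 00001, Z) ⊢ (s, 0001, YZ) ⊢ (t, 001, Z) ⊢ (s, 01, YZ) ⊢ (t, 1, Z) ⊢ (p, ε, YZ)
All input consumed in state p with stack YZ.

YZ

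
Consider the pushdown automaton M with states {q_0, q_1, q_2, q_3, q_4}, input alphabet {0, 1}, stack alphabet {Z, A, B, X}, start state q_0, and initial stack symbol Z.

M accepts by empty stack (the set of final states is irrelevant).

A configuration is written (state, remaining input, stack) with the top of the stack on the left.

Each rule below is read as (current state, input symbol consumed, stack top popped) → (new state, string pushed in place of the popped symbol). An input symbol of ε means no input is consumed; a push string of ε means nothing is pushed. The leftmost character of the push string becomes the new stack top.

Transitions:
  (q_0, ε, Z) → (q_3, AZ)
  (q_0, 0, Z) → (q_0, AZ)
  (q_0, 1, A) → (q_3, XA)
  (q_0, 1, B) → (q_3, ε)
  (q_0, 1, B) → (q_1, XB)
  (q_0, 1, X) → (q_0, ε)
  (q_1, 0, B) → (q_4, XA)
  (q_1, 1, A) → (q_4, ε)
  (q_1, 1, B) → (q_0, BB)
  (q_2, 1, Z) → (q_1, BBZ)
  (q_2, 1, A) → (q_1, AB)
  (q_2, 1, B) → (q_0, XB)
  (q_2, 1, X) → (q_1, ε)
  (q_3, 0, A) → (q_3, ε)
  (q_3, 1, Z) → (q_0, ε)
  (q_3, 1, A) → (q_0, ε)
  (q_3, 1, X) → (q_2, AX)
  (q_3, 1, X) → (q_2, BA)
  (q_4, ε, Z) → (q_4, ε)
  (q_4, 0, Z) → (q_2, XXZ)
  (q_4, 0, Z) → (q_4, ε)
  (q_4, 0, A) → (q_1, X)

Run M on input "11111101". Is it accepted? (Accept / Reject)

One accepting computation: (q_0, 11111101, Z) ⊢ (q_3, 11111101, AZ) ⊢ (q_0, 1111101, Z) ⊢ (q_3, 1111101, AZ) ⊢ (q_0, 111101, Z) ⊢ (q_3, 111101, AZ) ⊢ (q_0, 11101, Z) ⊢ (q_3, 11101, AZ) ⊢ (q_0, 1101, Z) ⊢ (q_3, 1101, AZ) ⊢ (q_0, 101, Z) ⊢ (q_3, 101, AZ) ⊢ (q_0, 01, Z) ⊢ (q_3, 01, AZ) ⊢ (q_3, 1, Z) ⊢ (q_0, ε, ε)
All input consumed and the stack is empty.

Accept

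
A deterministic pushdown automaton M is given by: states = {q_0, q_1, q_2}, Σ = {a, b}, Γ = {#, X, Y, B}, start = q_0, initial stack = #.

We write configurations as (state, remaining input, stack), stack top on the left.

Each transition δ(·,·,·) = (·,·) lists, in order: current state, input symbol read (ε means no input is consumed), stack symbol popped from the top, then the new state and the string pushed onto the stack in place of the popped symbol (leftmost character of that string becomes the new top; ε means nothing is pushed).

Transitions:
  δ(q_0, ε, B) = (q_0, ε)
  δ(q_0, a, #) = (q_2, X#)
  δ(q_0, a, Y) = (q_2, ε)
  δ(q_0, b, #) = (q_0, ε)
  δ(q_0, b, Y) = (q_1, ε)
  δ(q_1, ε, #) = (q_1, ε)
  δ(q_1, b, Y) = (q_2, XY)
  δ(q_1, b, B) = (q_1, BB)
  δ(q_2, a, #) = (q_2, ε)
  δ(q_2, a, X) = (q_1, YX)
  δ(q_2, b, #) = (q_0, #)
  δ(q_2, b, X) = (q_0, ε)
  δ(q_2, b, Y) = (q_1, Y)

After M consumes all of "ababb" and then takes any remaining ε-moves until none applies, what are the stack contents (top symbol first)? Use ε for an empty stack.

ε

(q_0, ababb, #)
  read a, top #: go to q_2, push X# → (q_2, babb, X#)
  read b, top X: go to q_0, push ε → (q_0, abb, #)
  read a, top #: go to q_2, push X# → (q_2, bb, X#)
  read b, top X: go to q_0, push ε → (q_0, b, #)
  read b, top #: go to q_0, push ε → (q_0, ε, ε)
All input consumed in state q_0 with stack ε.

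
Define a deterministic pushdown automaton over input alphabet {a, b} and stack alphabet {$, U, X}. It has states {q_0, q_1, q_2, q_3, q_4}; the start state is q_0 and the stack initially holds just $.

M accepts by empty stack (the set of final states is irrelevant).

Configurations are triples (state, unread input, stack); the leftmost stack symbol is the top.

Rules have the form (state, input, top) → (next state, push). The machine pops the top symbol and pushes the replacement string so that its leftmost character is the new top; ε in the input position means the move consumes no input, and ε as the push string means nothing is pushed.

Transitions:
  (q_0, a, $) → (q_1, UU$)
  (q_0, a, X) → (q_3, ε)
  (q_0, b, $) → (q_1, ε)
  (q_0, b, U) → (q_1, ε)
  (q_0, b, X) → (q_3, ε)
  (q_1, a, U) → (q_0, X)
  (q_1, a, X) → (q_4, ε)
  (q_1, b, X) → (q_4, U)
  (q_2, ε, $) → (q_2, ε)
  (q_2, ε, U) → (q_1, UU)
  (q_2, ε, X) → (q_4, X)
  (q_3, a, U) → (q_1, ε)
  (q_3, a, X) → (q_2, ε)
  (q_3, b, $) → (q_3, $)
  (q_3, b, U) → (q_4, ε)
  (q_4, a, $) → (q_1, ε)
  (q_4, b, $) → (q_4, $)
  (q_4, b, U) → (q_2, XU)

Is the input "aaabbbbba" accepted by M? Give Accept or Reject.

(q_0, aaabbbbba, $) ⊢ (q_1, aabbbbba, UU$) ⊢ (q_0, abbbbba, XU$) ⊢ (q_3, bbbbba, U$) ⊢ (q_4, bbbba, $) ⊢ (q_4, bbba, $) ⊢ (q_4, bba, $) ⊢ (q_4, ba, $) ⊢ (q_4, a, $) ⊢ (q_1, ε, ε)
All input consumed and the stack is empty.

Accept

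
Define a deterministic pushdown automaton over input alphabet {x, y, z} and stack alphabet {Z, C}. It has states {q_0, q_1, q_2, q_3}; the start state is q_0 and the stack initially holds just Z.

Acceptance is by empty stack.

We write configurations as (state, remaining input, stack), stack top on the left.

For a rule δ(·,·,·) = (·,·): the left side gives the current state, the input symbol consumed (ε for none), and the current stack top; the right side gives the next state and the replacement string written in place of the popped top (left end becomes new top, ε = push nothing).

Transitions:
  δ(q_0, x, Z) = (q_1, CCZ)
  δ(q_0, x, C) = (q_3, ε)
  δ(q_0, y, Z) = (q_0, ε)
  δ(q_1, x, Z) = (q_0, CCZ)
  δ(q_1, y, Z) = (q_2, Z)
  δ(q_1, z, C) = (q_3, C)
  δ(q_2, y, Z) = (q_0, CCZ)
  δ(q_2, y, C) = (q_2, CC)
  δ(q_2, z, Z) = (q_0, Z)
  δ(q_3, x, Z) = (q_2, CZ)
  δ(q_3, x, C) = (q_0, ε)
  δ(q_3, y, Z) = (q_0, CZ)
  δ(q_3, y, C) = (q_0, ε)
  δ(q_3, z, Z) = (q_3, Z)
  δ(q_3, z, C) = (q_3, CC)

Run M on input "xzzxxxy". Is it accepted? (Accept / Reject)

(q_0, xzzxxxy, Z)
  read x, top Z: go to q_1, push CCZ → (q_1, zzxxxy, CCZ)
  read z, top C: go to q_3, push C → (q_3, zxxxy, CCZ)
  read z, top C: go to q_3, push CC → (q_3, xxxy, CCCZ)
  read x, top C: go to q_0, push ε → (q_0, xxy, CCZ)
  read x, top C: go to q_3, push ε → (q_3, xy, CZ)
  read x, top C: go to q_0, push ε → (q_0, y, Z)
  read y, top Z: go to q_0, push ε → (q_0, ε, ε)
All input consumed and the stack is empty.

Accept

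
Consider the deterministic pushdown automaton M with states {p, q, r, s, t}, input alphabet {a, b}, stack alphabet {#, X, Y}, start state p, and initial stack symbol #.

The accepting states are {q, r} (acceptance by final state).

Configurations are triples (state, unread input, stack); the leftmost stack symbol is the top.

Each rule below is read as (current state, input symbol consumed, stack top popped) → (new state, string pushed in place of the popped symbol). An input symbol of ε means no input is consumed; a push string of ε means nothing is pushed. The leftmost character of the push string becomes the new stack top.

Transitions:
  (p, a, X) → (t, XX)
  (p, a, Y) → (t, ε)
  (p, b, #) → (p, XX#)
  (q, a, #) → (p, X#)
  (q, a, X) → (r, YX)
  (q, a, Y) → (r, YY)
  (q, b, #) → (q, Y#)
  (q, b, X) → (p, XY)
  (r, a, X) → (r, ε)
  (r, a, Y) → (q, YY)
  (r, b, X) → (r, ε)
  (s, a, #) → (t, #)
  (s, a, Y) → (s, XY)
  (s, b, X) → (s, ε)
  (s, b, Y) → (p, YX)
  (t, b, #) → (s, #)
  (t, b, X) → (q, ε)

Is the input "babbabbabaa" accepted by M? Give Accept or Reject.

(p, babbabbabaa, #) ⊢ (p, abbabbabaa, XX#) ⊢ (t, bbabbabaa, XXX#) ⊢ (q, babbabaa, XX#) ⊢ (p, abbabaa, XYX#) ⊢ (t, bbabaa, XXYX#) ⊢ (q, babaa, XYX#) ⊢ (p, abaa, XYYX#) ⊢ (t, baa, XXYYX#) ⊢ (q, aa, XYYX#) ⊢ (r, a, YXYYX#) ⊢ (q, ε, YYXYYX#)
All input consumed; state q ∈ F.

Accept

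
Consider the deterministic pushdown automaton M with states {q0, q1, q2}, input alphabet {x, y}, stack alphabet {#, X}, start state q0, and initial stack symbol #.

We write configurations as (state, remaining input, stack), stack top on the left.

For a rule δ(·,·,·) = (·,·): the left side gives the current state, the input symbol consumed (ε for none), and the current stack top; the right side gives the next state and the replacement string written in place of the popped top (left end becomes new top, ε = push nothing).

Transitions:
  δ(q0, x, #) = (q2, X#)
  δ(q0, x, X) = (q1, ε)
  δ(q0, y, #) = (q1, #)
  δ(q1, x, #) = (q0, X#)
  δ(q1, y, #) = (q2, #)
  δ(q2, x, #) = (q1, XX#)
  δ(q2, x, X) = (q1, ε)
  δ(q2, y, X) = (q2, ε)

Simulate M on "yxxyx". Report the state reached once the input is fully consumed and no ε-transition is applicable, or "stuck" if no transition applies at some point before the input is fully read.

(q0, yxxyx, #)
  read y, top #: go to q1, push # → (q1, xxyx, #)
  read x, top #: go to q0, push X# → (q0, xyx, X#)
  read x, top X: go to q1, push ε → (q1, yx, #)
  read y, top #: go to q2, push # → (q2, x, #)
  read x, top #: go to q1, push XX# → (q1, ε, XX#)
All input consumed; M is in state q1.

q1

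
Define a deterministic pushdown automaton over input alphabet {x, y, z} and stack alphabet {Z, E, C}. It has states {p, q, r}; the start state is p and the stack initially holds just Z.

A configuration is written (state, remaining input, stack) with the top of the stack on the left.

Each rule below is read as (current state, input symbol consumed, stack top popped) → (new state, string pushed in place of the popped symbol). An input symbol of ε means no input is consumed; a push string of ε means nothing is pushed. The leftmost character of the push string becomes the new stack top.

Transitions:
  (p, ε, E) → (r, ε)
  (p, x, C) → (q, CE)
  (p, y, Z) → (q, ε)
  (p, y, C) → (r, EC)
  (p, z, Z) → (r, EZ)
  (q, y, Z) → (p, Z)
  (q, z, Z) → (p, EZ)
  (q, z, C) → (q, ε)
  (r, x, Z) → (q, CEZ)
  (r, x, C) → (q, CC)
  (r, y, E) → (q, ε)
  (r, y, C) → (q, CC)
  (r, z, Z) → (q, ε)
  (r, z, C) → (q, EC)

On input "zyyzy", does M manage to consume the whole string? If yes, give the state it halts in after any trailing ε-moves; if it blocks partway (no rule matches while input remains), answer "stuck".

q

(p, zyyzy, Z) ⊢ (r, yyzy, EZ) ⊢ (q, yzy, Z) ⊢ (p, zy, Z) ⊢ (r, y, EZ) ⊢ (q, ε, Z)
All input consumed; M is in state q.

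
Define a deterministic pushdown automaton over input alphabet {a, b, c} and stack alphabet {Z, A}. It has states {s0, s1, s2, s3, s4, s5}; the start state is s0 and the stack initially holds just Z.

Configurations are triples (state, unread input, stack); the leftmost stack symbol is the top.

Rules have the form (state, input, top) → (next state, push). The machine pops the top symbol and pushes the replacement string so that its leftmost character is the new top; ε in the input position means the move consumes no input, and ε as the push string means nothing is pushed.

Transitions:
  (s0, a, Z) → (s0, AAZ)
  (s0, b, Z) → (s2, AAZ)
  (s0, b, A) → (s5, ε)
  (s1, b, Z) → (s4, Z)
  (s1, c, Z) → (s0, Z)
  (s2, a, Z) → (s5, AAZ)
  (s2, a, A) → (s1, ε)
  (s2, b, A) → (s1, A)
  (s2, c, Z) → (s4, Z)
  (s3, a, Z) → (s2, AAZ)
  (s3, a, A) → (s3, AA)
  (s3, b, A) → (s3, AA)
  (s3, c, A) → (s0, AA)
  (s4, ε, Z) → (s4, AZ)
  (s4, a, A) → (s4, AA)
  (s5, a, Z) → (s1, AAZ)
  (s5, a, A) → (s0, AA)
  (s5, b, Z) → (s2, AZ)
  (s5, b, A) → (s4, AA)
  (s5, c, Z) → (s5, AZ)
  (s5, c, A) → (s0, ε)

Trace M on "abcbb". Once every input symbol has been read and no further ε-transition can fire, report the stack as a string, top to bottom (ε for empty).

AAZ

(s0, abcbb, Z)
  read a, top Z: go to s0, push AAZ → (s0, bcbb, AAZ)
  read b, top A: go to s5, push ε → (s5, cbb, AZ)
  read c, top A: go to s0, push ε → (s0, bb, Z)
  read b, top Z: go to s2, push AAZ → (s2, b, AAZ)
  read b, top A: go to s1, push A → (s1, ε, AAZ)
All input consumed in state s1 with stack AAZ.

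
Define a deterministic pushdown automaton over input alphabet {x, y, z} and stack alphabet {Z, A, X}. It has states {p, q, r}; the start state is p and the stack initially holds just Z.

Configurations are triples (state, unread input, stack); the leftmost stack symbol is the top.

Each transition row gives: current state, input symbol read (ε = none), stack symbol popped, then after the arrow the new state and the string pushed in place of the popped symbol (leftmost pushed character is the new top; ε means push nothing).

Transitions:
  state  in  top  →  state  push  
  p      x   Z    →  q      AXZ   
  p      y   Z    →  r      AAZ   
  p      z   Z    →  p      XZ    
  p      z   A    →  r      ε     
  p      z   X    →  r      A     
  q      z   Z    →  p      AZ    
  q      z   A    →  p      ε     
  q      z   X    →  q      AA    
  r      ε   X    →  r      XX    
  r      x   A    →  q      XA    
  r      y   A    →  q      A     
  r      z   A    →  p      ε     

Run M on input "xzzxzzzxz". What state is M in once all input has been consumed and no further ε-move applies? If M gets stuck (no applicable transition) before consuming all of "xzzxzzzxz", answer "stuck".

q

(p, xzzxzzzxz, Z)
  read x, top Z: go to q, push AXZ → (q, zzxzzzxz, AXZ)
  read z, top A: go to p, push ε → (p, zxzzzxz, XZ)
  read z, top X: go to r, push A → (r, xzzzxz, AZ)
  read x, top A: go to q, push XA → (q, zzzxz, XAZ)
  read z, top X: go to q, push AA → (q, zzxz, AAAZ)
  read z, top A: go to p, push ε → (p, zxz, AAZ)
  read z, top A: go to r, push ε → (r, xz, AZ)
  read x, top A: go to q, push XA → (q, z, XAZ)
  read z, top X: go to q, push AA → (q, ε, AAAZ)
All input consumed; M is in state q.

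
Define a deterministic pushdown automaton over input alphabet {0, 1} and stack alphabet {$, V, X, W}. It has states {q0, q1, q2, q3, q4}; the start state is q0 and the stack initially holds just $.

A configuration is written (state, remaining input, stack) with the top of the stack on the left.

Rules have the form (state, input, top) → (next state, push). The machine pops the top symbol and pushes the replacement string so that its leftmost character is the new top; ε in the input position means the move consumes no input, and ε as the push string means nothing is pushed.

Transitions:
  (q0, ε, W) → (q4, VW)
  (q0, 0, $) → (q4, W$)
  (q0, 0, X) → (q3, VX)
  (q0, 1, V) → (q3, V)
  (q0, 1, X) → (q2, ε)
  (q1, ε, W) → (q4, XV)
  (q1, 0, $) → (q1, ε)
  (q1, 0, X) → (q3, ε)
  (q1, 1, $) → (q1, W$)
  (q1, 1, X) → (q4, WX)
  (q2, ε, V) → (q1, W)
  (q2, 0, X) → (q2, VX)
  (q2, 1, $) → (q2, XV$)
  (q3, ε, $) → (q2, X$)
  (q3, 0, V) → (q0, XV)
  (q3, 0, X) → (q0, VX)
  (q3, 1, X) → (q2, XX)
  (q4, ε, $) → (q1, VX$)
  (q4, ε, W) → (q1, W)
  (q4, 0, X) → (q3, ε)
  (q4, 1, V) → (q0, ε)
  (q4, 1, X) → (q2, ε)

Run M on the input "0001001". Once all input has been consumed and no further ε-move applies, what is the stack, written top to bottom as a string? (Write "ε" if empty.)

(q0, 0001001, $) ⊢ (q4, 001001, W$) ⊢ (q1, 001001, W$) ⊢ (q4, 001001, XV$) ⊢ (q3, 01001, V$) ⊢ (q0, 1001, XV$) ⊢ (q2, 001, V$) ⊢ (q1, 001, W$) ⊢ (q4, 001, XV$) ⊢ (q3, 01, V$) ⊢ (q0, 1, XV$) ⊢ (q2, ε, V$) ⊢ (q1, ε, W$) ⊢ (q4, ε, XV$)
All input consumed in state q4 with stack XV$.

XV$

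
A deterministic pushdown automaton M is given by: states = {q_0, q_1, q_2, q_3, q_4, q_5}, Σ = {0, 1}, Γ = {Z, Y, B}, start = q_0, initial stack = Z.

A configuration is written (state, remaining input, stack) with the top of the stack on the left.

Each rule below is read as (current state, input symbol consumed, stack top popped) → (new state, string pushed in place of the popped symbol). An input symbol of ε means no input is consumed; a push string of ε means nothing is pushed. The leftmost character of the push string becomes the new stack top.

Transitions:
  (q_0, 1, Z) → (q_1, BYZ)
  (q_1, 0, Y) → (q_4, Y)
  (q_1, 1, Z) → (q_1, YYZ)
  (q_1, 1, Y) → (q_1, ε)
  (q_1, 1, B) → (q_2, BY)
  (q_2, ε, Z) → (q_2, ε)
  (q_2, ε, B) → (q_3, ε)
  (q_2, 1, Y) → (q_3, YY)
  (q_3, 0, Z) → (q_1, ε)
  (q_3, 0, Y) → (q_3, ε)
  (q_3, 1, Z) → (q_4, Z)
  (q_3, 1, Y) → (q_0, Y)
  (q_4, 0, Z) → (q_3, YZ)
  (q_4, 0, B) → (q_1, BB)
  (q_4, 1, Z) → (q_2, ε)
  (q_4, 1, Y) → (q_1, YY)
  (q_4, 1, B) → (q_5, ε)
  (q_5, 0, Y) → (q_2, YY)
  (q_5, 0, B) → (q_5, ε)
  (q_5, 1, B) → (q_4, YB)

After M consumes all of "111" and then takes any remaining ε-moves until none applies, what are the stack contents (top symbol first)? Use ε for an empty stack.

YYZ

(q_0, 111, Z)
  read 1, top Z: go to q_1, push BYZ → (q_1, 11, BYZ)
  read 1, top B: go to q_2, push BY → (q_2, 1, BYYZ)
  ε-move, top B: go to q_3, push ε → (q_3, 1, YYZ)
  read 1, top Y: go to q_0, push Y → (q_0, ε, YYZ)
All input consumed in state q_0 with stack YYZ.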